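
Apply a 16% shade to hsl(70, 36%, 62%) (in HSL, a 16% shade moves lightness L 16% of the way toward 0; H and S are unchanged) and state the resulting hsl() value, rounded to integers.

hsl(70, 36%, 52%)

L moves 16% from 62 toward 0: 62 − 9.92 = 52.08 → 52.
H and S are unchanged.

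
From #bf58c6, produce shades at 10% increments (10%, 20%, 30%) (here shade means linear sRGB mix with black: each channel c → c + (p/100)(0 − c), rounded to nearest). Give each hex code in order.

#bf58c6 is rgb(191, 88, 198).
10%: (191 − 19.1 = 171.9→172, 88 − 8.8 = 79.2→79, 198 − 19.8 = 178.2→178) → #ac4fb2
20%: (191 − 38.2 = 152.8→153, 88 − 17.6 = 70.4→70, 198 − 39.6 = 158.4→158) → #99469e
30%: (191 − 57.3 = 133.7→134, 88 − 26.4 = 61.6→62, 198 − 59.4 = 138.6→139) → #863e8b

#ac4fb2, #99469e, #863e8b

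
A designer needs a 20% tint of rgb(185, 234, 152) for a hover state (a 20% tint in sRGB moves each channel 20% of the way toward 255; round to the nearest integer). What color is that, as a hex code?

#C7EEAD

Per channel, c → c + 0.2(255 − c):
  R: 185 + 0.2×(255−185) = 185 + 14 = 199 → 199
  G: 234 + 0.2×(255−234) = 234 + 4.2 = 238.2 → 238
  B: 152 + 20.6 = 172.6 → 173
rgb(199, 238, 173) = #C7EEAD.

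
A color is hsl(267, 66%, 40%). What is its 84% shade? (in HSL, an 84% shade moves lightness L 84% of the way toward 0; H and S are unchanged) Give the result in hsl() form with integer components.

hsl(267, 66%, 6%)

L moves 84% from 40 toward 0: 40 − 33.6 = 6.4 → 6.
H and S are unchanged.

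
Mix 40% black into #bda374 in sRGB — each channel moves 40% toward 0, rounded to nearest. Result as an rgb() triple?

rgb(113, 98, 70)

#bda374 is rgb(189, 163, 116).
Per channel, c → c + 0.4(0 − c):
  R: 189 + 0.4×(0−189) = 189 − 75.6 = 113.4 → 113
  G: 163 − 65.2 = 97.8 → 98
  B: 116 + 0.4×(0−116) = 116 − 46.4 = 69.6 → 70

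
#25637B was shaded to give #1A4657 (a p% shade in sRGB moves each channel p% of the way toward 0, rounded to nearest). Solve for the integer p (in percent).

#25637B is rgb(37, 99, 123); #1A4657 is rgb(26, 70, 87).
On the B channel (widest range): 87 ≈ 123 + (p/100)(0 − 123), so p ≈ 100×(87 − 123)/(0 − 123) = -3600/-123 = 29.27.
p = 29 reproduces all three channels after rounding.

29%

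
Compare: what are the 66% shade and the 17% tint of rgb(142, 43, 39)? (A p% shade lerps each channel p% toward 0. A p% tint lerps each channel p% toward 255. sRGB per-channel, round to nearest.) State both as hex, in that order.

#300f0d, #a14f4c

66% shade:
  R: 142 + 0.66×(0−142) = 142 − 93.72 = 48.28 → 48
  G: 43 − 28.38 = 14.62 → 15
  B: 39 + 0.66×(0−39) = 39 − 25.74 = 13.26 → 13
  → #300f0d
17% tint:
  R: 142 + 0.17×(255−142) = 142 + 19.21 = 161.21 → 161
  G: 43 + 0.17×(255−43) = 43 + 36.04 = 79.04 → 79
  B: 39 + 0.17×(255−39) = 39 + 36.72 = 75.72 → 76
  → #a14f4c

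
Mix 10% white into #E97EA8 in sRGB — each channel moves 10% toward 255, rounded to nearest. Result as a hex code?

#E97EA8 is rgb(233, 126, 168).
Per channel, c → c + 0.1(255 − c):
  R: 233 + 0.1×(255−233) = 233 + 2.2 = 235.2 → 235
  G: 126 + 12.9 = 138.9 → 139
  B: 168 + 0.1×(255−168) = 168 + 8.7 = 176.7 → 177
rgb(235, 139, 177) = #EB8BB1.

#EB8BB1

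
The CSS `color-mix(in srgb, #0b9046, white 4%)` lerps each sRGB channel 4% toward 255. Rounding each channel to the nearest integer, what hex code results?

#15944d

#0b9046 is rgb(11, 144, 70).
Lerp each channel 4% toward 255:
  R: 11 + 9.76 = 20.76 → 21
  G: 144 + 4.44 = 148.44 → 148
  B: 70 + 0.04×(255−70) = 70 + 7.4 = 77.4 → 77
rgb(21, 148, 77) = #15944d.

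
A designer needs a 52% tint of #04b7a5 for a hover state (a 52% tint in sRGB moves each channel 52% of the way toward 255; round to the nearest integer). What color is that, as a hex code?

#87dcd4

#04b7a5 is rgb(4, 183, 165).
Per channel, c → c + 0.52(255 − c):
  R: 4 + 130.52 = 134.52 → 135
  G: 183 + 37.44 = 220.44 → 220
  B: 165 + 0.52×(255−165) = 165 + 46.8 = 211.8 → 212
rgb(135, 220, 212) = #87dcd4.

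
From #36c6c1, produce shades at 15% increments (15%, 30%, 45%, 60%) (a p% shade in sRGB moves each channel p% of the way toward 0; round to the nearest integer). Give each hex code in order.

#2ea8a4, #268b87, #1e6d6a, #164f4d

#36c6c1 is rgb(54, 198, 193).
15%: (54 − 8.1 = 45.9→46, 198 − 29.7 = 168.3→168, 193 − 28.95 = 164.05→164) → #2ea8a4
30%: (54 − 16.2 = 37.8→38, 198 − 59.4 = 138.6→139, 193 − 57.9 = 135.1→135) → #268b87
45%: (54 − 24.3 = 29.7→30, 198 − 89.1 = 108.9→109, 193 − 86.85 = 106.15→106) → #1e6d6a
60%: (54 − 32.4 = 21.6→22, 198 − 118.8 = 79.2→79, 193 − 115.8 = 77.2→77) → #164f4d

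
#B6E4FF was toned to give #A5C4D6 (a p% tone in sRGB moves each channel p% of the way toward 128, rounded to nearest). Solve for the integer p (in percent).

#B6E4FF is rgb(182, 228, 255); #A5C4D6 is rgb(165, 196, 214).
On the B channel (widest range): 214 ≈ 255 + (p/100)(128 − 255), so p ≈ 100×(214 − 255)/(128 − 255) = -4100/-127 = 32.28.
p = 32 reproduces all three channels after rounding.

32%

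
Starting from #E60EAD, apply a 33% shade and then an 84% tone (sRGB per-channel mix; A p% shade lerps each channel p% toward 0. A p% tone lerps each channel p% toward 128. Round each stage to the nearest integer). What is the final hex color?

#E60EAD is rgb(230, 14, 173).
Per channel, c → c + 0.33(0 − c):
  R: 230 + 0.33×(0−230) = 230 − 75.9 = 154.1 → 154
  G: 14 + 0.33×(0−14) = 14 − 4.62 = 9.38 → 9
  B: 173 + 0.33×(0−173) = 173 − 57.09 = 115.91 → 116
After the shade: rgb(154, 9, 116) = #9A0974.
An 84% tone moves each channel 84% toward 128:
  R: 154 + 0.84×(128−154) = 154 − 21.84 = 132.16 → 132
  G: 9 + 0.84×(128−9) = 9 + 99.96 = 108.96 → 109
  B: 116 + 0.84×(128−116) = 116 + 10.08 = 126.08 → 126
rgb(132, 109, 126) = #846D7E.

#846D7E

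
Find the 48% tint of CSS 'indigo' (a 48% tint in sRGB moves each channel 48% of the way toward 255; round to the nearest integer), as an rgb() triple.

rgb(161, 122, 190)

CSS indigo is rgb(75, 0, 130).
A 48% tint moves each channel 48% toward 255:
  R: 75 + 86.4 = 161.4 → 161
  G: 0 + 0.48×(255−0) = 0 + 122.4 = 122.4 → 122
  B: 130 + 60 = 190 → 190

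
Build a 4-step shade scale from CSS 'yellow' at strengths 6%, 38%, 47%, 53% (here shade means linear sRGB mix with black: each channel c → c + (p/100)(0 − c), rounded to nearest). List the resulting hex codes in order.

CSS yellow is rgb(255, 255, 0).
6%: (255 − 15.3 = 239.7→240, 255 − 15.3 = 239.7→240, 0→0) → #F0F000
38%: (255 − 96.9 = 158.1→158, 255 − 96.9 = 158.1→158, 0→0) → #9E9E00
47%: (255 − 119.85 = 135.15→135, 255 − 119.85 = 135.15→135, 0→0) → #878700
53%: (255 − 135.15 = 119.85→120, 255 − 135.15 = 119.85→120, 0→0) → #787800

#F0F000, #9E9E00, #878700, #787800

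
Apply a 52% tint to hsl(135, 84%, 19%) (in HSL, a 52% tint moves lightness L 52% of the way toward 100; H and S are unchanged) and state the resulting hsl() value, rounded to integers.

L moves 52% from 19 toward 100: 19 + 42.12 = 61.12 → 61.
H and S are unchanged.

hsl(135, 84%, 61%)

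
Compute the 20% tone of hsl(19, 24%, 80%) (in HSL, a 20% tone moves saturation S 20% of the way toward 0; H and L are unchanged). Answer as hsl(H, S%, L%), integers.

S moves 20% from 24 toward 0: 24 − 4.8 = 19.2 → 19.
H and L are unchanged.

hsl(19, 19%, 80%)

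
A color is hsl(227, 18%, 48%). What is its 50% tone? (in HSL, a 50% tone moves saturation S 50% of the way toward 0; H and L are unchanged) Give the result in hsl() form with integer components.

hsl(227, 9%, 48%)

S moves 50% from 18 toward 0: 18 − 9 = 9 → 9.
H and L are unchanged.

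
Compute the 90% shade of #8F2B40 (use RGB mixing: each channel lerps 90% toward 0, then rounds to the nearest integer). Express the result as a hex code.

#0E0406

#8F2B40 is rgb(143, 43, 64).
Per channel, c → c + 0.9(0 − c):
  R: 143 + 0.9×(0−143) = 143 − 128.7 = 14.3 → 14
  G: 43 − 38.7 = 4.3 → 4
  B: 64 − 57.6 = 6.4 → 6
rgb(14, 4, 6) = #0E0406.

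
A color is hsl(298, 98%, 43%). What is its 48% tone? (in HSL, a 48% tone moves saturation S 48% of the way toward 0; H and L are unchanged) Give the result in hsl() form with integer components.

hsl(298, 51%, 43%)

S moves 48% from 98 toward 0: 98 − 47.04 = 50.96 → 51.
H and L are unchanged.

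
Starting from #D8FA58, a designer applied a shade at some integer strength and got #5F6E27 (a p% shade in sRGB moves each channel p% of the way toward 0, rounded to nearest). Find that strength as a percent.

#D8FA58 is rgb(216, 250, 88); #5F6E27 is rgb(95, 110, 39).
On the G channel (widest range): 110 ≈ 250 + (p/100)(0 − 250), so p ≈ 100×(110 − 250)/(0 − 250) = -14000/-250 = 56.00.
p = 56 reproduces all three channels after rounding.

56%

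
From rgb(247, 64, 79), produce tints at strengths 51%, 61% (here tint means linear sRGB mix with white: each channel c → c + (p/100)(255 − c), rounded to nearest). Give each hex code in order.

#FBA1A9, #FCB5BA

51%: (247 + 4.08 = 251.08→251, 64 + 97.41 = 161.41→161, 79 + 89.76 = 168.76→169) → #FBA1A9
61%: (247 + 4.88 = 251.88→252, 64 + 116.51 = 180.51→181, 79 + 107.36 = 186.36→186) → #FCB5BA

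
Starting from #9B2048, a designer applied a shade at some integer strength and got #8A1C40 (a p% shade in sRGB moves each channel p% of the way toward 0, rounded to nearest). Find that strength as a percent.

11%

#9B2048 is rgb(155, 32, 72); #8A1C40 is rgb(138, 28, 64).
On the R channel (widest range): 138 ≈ 155 + (p/100)(0 − 155), so p ≈ 100×(138 − 155)/(0 − 155) = -1700/-155 = 10.97.
p = 11 reproduces all three channels after rounding.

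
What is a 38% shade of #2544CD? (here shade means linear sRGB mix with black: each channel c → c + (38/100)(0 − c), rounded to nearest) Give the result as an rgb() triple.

#2544CD is rgb(37, 68, 205).
A 38% shade moves each channel 38% toward 0:
  R: 37 − 14.06 = 22.94 → 23
  G: 68 + 0.38×(0−68) = 68 − 25.84 = 42.16 → 42
  B: 205 − 77.9 = 127.1 → 127

rgb(23, 42, 127)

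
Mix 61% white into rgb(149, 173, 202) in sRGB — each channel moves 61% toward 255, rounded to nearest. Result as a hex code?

Per channel, c → c + 0.61(255 − c):
  R: 149 + 0.61×(255−149) = 149 + 64.66 = 213.66 → 214
  G: 173 + 0.61×(255−173) = 173 + 50.02 = 223.02 → 223
  B: 202 + 0.61×(255−202) = 202 + 32.33 = 234.33 → 234
rgb(214, 223, 234) = #D6DFEA.

#D6DFEA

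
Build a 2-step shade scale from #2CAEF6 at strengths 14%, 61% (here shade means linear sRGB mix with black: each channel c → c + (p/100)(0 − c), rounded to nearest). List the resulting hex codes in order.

#2696D4, #114460

#2CAEF6 is rgb(44, 174, 246).
14%: (44 − 6.16 = 37.84→38, 174 − 24.36 = 149.64→150, 246 − 34.44 = 211.56→212) → #2696D4
61%: (44 − 26.84 = 17.16→17, 174 − 106.14 = 67.86→68, 246 − 150.06 = 95.94→96) → #114460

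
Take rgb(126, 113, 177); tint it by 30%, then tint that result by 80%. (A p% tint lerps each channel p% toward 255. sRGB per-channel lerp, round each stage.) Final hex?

Per channel, c → c + 0.3(255 − c):
  R: 126 + 0.3×(255−126) = 126 + 38.7 = 164.7 → 165
  G: 113 + 0.3×(255−113) = 113 + 42.6 = 155.6 → 156
  B: 177 + 0.3×(255−177) = 177 + 23.4 = 200.4 → 200
After the tint: rgb(165, 156, 200) = #A59CC8.
An 80% tint moves each channel 80% toward 255:
  R: 165 + 72 = 237 → 237
  G: 156 + 0.8×(255−156) = 156 + 79.2 = 235.2 → 235
  B: 200 + 44 = 244 → 244
rgb(237, 235, 244) = #EDEBF4.

#EDEBF4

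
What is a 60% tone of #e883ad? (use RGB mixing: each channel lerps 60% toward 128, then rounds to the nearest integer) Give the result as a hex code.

#e883ad is rgb(232, 131, 173).
Per channel, c → c + 0.6(128 − c):
  R: 232 + 0.6×(128−232) = 232 − 62.4 = 169.6 → 170
  G: 131 + 0.6×(128−131) = 131 − 1.8 = 129.2 → 129
  B: 173 + 0.6×(128−173) = 173 − 27 = 146 → 146
rgb(170, 129, 146) = #aa8192.

#aa8192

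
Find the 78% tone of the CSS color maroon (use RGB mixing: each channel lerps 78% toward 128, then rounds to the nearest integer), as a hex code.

CSS maroon is rgb(128, 0, 0).
A 78% tone moves each channel 78% toward 128:
  R: 128 + 0.78×(128−128) = 128 + 0 = 128 → 128
  G: 0 + 99.84 = 99.84 → 100
  B: 0 + 0.78×(128−0) = 0 + 99.84 = 99.84 → 100
rgb(128, 100, 100) = #806464.

#806464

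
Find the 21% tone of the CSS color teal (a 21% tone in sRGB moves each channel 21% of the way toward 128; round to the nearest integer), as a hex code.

#1b8080

CSS teal is rgb(0, 128, 128).
Lerp each channel 21% toward 128:
  R: 0 + 0.21×(128−0) = 0 + 26.88 = 26.88 → 27
  G: 128 + 0.21×(128−128) = 128 + 0 = 128 → 128
  B: 128 + 0.21×(128−128) = 128 + 0 = 128 → 128
rgb(27, 128, 128) = #1b8080.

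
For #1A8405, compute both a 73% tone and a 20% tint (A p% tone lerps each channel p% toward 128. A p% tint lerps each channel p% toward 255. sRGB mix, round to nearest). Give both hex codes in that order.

#64815F, #489D37

#1A8405 is rgb(26, 132, 5).
73% tone:
  R: 26 + 74.46 = 100.46 → 100
  G: 132 + 0.73×(128−132) = 132 − 2.92 = 129.08 → 129
  B: 5 + 89.79 = 94.79 → 95
  → #64815F
20% tint:
  R: 26 + 0.2×(255−26) = 26 + 45.8 = 71.8 → 72
  G: 132 + 0.2×(255−132) = 132 + 24.6 = 156.6 → 157
  B: 5 + 50 = 55 → 55
  → #489D37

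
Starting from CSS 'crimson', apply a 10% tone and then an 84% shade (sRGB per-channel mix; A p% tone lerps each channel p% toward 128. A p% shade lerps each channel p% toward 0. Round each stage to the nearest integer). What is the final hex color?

#22050b

CSS crimson is rgb(220, 20, 60).
A 10% tone moves each channel 10% toward 128:
  R: 220 + 0.1×(128−220) = 220 − 9.2 = 210.8 → 211
  G: 20 + 0.1×(128−20) = 20 + 10.8 = 30.8 → 31
  B: 60 + 0.1×(128−60) = 60 + 6.8 = 66.8 → 67
After the tone: rgb(211, 31, 67) = #d31f43.
An 84% shade moves each channel 84% toward 0:
  R: 211 + 0.84×(0−211) = 211 − 177.24 = 33.76 → 34
  G: 31 + 0.84×(0−31) = 31 − 26.04 = 4.96 → 5
  B: 67 − 56.28 = 10.72 → 11
rgb(34, 5, 11) = #22050b.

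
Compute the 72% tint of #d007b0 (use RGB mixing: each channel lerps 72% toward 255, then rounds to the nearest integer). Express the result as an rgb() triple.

#d007b0 is rgb(208, 7, 176).
Lerp each channel 72% toward 255:
  R: 208 + 33.84 = 241.84 → 242
  G: 7 + 0.72×(255−7) = 7 + 178.56 = 185.56 → 186
  B: 176 + 0.72×(255−176) = 176 + 56.88 = 232.88 → 233

rgb(242, 186, 233)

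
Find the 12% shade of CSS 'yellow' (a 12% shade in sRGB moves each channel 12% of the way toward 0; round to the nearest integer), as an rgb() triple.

CSS yellow is rgb(255, 255, 0).
Per channel, c → c + 0.12(0 − c):
  R: 255 + 0.12×(0−255) = 255 − 30.6 = 224.4 → 224
  G: 255 − 30.6 = 224.4 → 224
  B: 0 + 0 = 0 → 0

rgb(224, 224, 0)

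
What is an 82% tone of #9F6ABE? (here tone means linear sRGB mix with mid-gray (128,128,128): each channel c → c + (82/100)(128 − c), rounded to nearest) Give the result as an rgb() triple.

rgb(134, 124, 139)

#9F6ABE is rgb(159, 106, 190).
Lerp each channel 82% toward 128:
  R: 159 + 0.82×(128−159) = 159 − 25.42 = 133.58 → 134
  G: 106 + 18.04 = 124.04 → 124
  B: 190 + 0.82×(128−190) = 190 − 50.84 = 139.16 → 139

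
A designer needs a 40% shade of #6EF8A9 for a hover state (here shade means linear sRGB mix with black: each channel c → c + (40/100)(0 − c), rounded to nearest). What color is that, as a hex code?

#6EF8A9 is rgb(110, 248, 169).
A 40% shade moves each channel 40% toward 0:
  R: 110 + 0.4×(0−110) = 110 − 44 = 66 → 66
  G: 248 + 0.4×(0−248) = 248 − 99.2 = 148.8 → 149
  B: 169 − 67.6 = 101.4 → 101
rgb(66, 149, 101) = #429565.

#429565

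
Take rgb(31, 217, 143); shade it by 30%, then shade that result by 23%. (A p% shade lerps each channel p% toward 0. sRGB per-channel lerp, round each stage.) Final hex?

Lerp each channel 30% toward 0:
  R: 31 + 0.3×(0−31) = 31 − 9.3 = 21.7 → 22
  G: 217 − 65.1 = 151.9 → 152
  B: 143 + 0.3×(0−143) = 143 − 42.9 = 100.1 → 100
After the shade: rgb(22, 152, 100) = #169864.
Per channel, c → c + 0.23(0 − c):
  R: 22 − 5.06 = 16.94 → 17
  G: 152 − 34.96 = 117.04 → 117
  B: 100 + 0.23×(0−100) = 100 − 23 = 77 → 77
rgb(17, 117, 77) = #11754d.

#11754d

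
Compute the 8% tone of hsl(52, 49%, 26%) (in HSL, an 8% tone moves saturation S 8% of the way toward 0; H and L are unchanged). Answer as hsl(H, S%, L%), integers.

S moves 8% from 49 toward 0: 49 − 3.92 = 45.08 → 45.
H and L are unchanged.

hsl(52, 45%, 26%)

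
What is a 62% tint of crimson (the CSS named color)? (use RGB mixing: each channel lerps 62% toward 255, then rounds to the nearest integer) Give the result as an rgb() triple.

CSS crimson is rgb(220, 20, 60).
Lerp each channel 62% toward 255:
  R: 220 + 0.62×(255−220) = 220 + 21.7 = 241.7 → 242
  G: 20 + 0.62×(255−20) = 20 + 145.7 = 165.7 → 166
  B: 60 + 120.9 = 180.9 → 181

rgb(242, 166, 181)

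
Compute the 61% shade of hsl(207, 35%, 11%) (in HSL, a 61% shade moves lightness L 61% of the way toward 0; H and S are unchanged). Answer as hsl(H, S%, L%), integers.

hsl(207, 35%, 4%)

L moves 61% from 11 toward 0: 11 − 6.71 = 4.29 → 4.
H and S are unchanged.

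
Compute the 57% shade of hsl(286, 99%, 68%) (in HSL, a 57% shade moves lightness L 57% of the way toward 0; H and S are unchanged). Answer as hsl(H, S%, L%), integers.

L moves 57% from 68 toward 0: 68 − 38.76 = 29.24 → 29.
H and S are unchanged.

hsl(286, 99%, 29%)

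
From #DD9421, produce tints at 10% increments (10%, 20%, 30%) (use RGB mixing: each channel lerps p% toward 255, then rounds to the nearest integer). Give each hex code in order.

#E09F37, #E4A94D, #E7B464

#DD9421 is rgb(221, 148, 33).
10%: (221 + 3.4 = 224.4→224, 148 + 10.7 = 158.7→159, 33 + 22.2 = 55.2→55) → #E09F37
20%: (221 + 6.8 = 227.8→228, 148 + 21.4 = 169.4→169, 33 + 44.4 = 77.4→77) → #E4A94D
30%: (221 + 10.2 = 231.2→231, 148 + 32.1 = 180.1→180, 33 + 66.6 = 99.6→100) → #E7B464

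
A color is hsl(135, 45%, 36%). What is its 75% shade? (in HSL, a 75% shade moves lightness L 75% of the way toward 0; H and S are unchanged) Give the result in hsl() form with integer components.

L moves 75% from 36 toward 0: 36 − 27 = 9 → 9.
H and S are unchanged.

hsl(135, 45%, 9%)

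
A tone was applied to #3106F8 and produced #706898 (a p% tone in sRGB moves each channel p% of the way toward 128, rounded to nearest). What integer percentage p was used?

#3106F8 is rgb(49, 6, 248); #706898 is rgb(112, 104, 152).
On the G channel (widest range): 104 ≈ 6 + (p/100)(128 − 6), so p ≈ 100×(104 − 6)/(128 − 6) = 9800/122 = 80.33.
p = 80 reproduces all three channels after rounding.

80%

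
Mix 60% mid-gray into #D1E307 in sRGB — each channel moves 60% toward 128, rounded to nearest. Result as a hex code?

#D1E307 is rgb(209, 227, 7).
A 60% tone moves each channel 60% toward 128:
  R: 209 − 48.6 = 160.4 → 160
  G: 227 − 59.4 = 167.6 → 168
  B: 7 + 0.6×(128−7) = 7 + 72.6 = 79.6 → 80
rgb(160, 168, 80) = #A0A850.

#A0A850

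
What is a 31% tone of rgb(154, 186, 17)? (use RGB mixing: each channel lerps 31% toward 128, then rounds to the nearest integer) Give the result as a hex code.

A 31% tone moves each channel 31% toward 128:
  R: 154 + 0.31×(128−154) = 154 − 8.06 = 145.94 → 146
  G: 186 − 17.98 = 168.02 → 168
  B: 17 + 0.31×(128−17) = 17 + 34.41 = 51.41 → 51
rgb(146, 168, 51) = #92a833.

#92a833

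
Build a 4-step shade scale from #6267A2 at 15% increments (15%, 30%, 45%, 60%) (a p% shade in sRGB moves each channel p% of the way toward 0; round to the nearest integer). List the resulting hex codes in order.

#53588A, #454871, #363959, #272941

#6267A2 is rgb(98, 103, 162).
15%: (98 − 14.7 = 83.3→83, 103 − 15.45 = 87.55→88, 162 − 24.3 = 137.7→138) → #53588A
30%: (98 − 29.4 = 68.6→69, 103 − 30.9 = 72.1→72, 162 − 48.6 = 113.4→113) → #454871
45%: (98 − 44.1 = 53.9→54, 103 − 46.35 = 56.65→57, 162 − 72.9 = 89.1→89) → #363959
60%: (98 − 58.8 = 39.2→39, 103 − 61.8 = 41.2→41, 162 − 97.2 = 64.8→65) → #272941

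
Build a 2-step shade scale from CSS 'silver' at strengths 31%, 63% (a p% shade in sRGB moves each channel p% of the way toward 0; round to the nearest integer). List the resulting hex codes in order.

CSS silver is rgb(192, 192, 192).
31%: (192 − 59.52 = 132.48→132, 192 − 59.52 = 132.48→132, 192 − 59.52 = 132.48→132) → #848484
63%: (192 − 120.96 = 71.04→71, 192 − 120.96 = 71.04→71, 192 − 120.96 = 71.04→71) → #474747

#848484, #474747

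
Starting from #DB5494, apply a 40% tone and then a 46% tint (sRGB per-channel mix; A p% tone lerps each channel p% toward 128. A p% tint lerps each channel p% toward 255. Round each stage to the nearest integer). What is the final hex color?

#DB5494 is rgb(219, 84, 148).
Per channel, c → c + 0.4(128 − c):
  R: 219 + 0.4×(128−219) = 219 − 36.4 = 182.6 → 183
  G: 84 + 0.4×(128−84) = 84 + 17.6 = 101.6 → 102
  B: 148 + 0.4×(128−148) = 148 − 8 = 140 → 140
After the tone: rgb(183, 102, 140) = #B7668C.
Lerp each channel 46% toward 255:
  R: 183 + 33.12 = 216.12 → 216
  G: 102 + 70.38 = 172.38 → 172
  B: 140 + 0.46×(255−140) = 140 + 52.9 = 192.9 → 193
rgb(216, 172, 193) = #D8ACC1.

#D8ACC1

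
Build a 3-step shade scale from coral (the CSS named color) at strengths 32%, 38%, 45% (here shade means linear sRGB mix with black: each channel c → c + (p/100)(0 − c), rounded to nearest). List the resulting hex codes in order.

#AD5636, #9E4F32, #8C462C

CSS coral is rgb(255, 127, 80).
32%: (255 − 81.6 = 173.4→173, 127 − 40.64 = 86.36→86, 80 − 25.6 = 54.4→54) → #AD5636
38%: (255 − 96.9 = 158.1→158, 127 − 48.26 = 78.74→79, 80 − 30.4 = 49.6→50) → #9E4F32
45%: (255 − 114.75 = 140.25→140, 127 − 57.15 = 69.85→70, 80 − 36 = 44→44) → #8C462C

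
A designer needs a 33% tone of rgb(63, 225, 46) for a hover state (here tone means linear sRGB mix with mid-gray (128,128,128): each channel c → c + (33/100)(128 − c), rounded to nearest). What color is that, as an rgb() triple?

A 33% tone moves each channel 33% toward 128:
  R: 63 + 21.45 = 84.45 → 84
  G: 225 + 0.33×(128−225) = 225 − 32.01 = 192.99 → 193
  B: 46 + 0.33×(128−46) = 46 + 27.06 = 73.06 → 73

rgb(84, 193, 73)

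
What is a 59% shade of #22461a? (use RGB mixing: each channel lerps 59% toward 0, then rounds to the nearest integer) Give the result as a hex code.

#22461a is rgb(34, 70, 26).
Lerp each channel 59% toward 0:
  R: 34 + 0.59×(0−34) = 34 − 20.06 = 13.94 → 14
  G: 70 + 0.59×(0−70) = 70 − 41.3 = 28.7 → 29
  B: 26 + 0.59×(0−26) = 26 − 15.34 = 10.66 → 11
rgb(14, 29, 11) = #0e1d0b.

#0e1d0b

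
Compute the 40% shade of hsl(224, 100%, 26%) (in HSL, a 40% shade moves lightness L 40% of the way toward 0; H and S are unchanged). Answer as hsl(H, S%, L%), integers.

hsl(224, 100%, 16%)

L moves 40% from 26 toward 0: 26 − 10.4 = 15.6 → 16.
H and S are unchanged.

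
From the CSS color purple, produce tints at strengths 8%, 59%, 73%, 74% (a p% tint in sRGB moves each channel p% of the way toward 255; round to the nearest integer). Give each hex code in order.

CSS purple is rgb(128, 0, 128).
8%: (128 + 10.16 = 138.16→138, 0 + 20.4 = 20.4→20, 128 + 10.16 = 138.16→138) → #8A148A
59%: (128 + 74.93 = 202.93→203, 0 + 150.45 = 150.45→150, 128 + 74.93 = 202.93→203) → #CB96CB
73%: (128 + 92.71 = 220.71→221, 0 + 186.15 = 186.15→186, 128 + 92.71 = 220.71→221) → #DDBADD
74%: (128 + 93.98 = 221.98→222, 0 + 188.7 = 188.7→189, 128 + 93.98 = 221.98→222) → #DEBDDE

#8A148A, #CB96CB, #DDBADD, #DEBDDE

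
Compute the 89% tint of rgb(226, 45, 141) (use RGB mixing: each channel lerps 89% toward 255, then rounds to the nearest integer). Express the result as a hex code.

Per channel, c → c + 0.89(255 − c):
  R: 226 + 0.89×(255−226) = 226 + 25.81 = 251.81 → 252
  G: 45 + 0.89×(255−45) = 45 + 186.9 = 231.9 → 232
  B: 141 + 0.89×(255−141) = 141 + 101.46 = 242.46 → 242
rgb(252, 232, 242) = #fce8f2.

#fce8f2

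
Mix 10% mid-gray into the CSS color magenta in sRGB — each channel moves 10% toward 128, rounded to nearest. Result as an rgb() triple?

rgb(242, 13, 242)

CSS magenta is rgb(255, 0, 255).
Lerp each channel 10% toward 128:
  R: 255 + 0.1×(128−255) = 255 − 12.7 = 242.3 → 242
  G: 0 + 0.1×(128−0) = 0 + 12.8 = 12.8 → 13
  B: 255 − 12.7 = 242.3 → 242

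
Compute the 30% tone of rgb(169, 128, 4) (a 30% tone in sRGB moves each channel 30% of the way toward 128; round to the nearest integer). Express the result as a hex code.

#9d8029

Lerp each channel 30% toward 128:
  R: 169 − 12.3 = 156.7 → 157
  G: 128 + 0.3×(128−128) = 128 + 0 = 128 → 128
  B: 4 + 0.3×(128−4) = 4 + 37.2 = 41.2 → 41
rgb(157, 128, 41) = #9d8029.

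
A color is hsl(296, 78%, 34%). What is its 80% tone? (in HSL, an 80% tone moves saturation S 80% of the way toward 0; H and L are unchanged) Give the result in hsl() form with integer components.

S moves 80% from 78 toward 0: 78 − 62.4 = 15.6 → 16.
H and L are unchanged.

hsl(296, 16%, 34%)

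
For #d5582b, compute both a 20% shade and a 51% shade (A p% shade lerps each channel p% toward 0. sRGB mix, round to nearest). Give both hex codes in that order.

#aa4622, #682b15

#d5582b is rgb(213, 88, 43).
20% shade:
  R: 213 − 42.6 = 170.4 → 170
  G: 88 + 0.2×(0−88) = 88 − 17.6 = 70.4 → 70
  B: 43 − 8.6 = 34.4 → 34
  → #aa4622
51% shade:
  R: 213 + 0.51×(0−213) = 213 − 108.63 = 104.37 → 104
  G: 88 + 0.51×(0−88) = 88 − 44.88 = 43.12 → 43
  B: 43 − 21.93 = 21.07 → 21
  → #682b15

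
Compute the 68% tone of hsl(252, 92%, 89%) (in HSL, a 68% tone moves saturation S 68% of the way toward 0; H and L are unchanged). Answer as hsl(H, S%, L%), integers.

hsl(252, 29%, 89%)

S moves 68% from 92 toward 0: 92 − 62.56 = 29.44 → 29.
H and L are unchanged.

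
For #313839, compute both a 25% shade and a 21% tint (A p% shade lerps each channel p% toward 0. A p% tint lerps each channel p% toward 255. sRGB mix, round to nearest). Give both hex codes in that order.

#252A2B, #5C6263

#313839 is rgb(49, 56, 57).
25% shade:
  R: 49 − 12.25 = 36.75 → 37
  G: 56 + 0.25×(0−56) = 56 − 14 = 42 → 42
  B: 57 + 0.25×(0−57) = 57 − 14.25 = 42.75 → 43
  → #252A2B
21% tint:
  R: 49 + 0.21×(255−49) = 49 + 43.26 = 92.26 → 92
  G: 56 + 0.21×(255−56) = 56 + 41.79 = 97.79 → 98
  B: 57 + 0.21×(255−57) = 57 + 41.58 = 98.58 → 99
  → #5C6263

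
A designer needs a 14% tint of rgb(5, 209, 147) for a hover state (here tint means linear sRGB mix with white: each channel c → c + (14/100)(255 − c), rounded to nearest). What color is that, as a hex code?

#28d7a2

A 14% tint moves each channel 14% toward 255:
  R: 5 + 0.14×(255−5) = 5 + 35 = 40 → 40
  G: 209 + 0.14×(255−209) = 209 + 6.44 = 215.44 → 215
  B: 147 + 0.14×(255−147) = 147 + 15.12 = 162.12 → 162
rgb(40, 215, 162) = #28d7a2.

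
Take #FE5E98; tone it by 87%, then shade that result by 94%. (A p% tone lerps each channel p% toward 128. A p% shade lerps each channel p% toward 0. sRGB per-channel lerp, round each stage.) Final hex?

#090708

#FE5E98 is rgb(254, 94, 152).
Lerp each channel 87% toward 128:
  R: 254 + 0.87×(128−254) = 254 − 109.62 = 144.38 → 144
  G: 94 + 29.58 = 123.58 → 124
  B: 152 − 20.88 = 131.12 → 131
After the tone: rgb(144, 124, 131) = #907C83.
A 94% shade moves each channel 94% toward 0:
  R: 144 + 0.94×(0−144) = 144 − 135.36 = 8.64 → 9
  G: 124 − 116.56 = 7.44 → 7
  B: 131 − 123.14 = 7.86 → 8
rgb(9, 7, 8) = #090708.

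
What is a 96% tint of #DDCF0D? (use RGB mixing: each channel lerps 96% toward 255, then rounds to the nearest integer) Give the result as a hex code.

#DDCF0D is rgb(221, 207, 13).
A 96% tint moves each channel 96% toward 255:
  R: 221 + 0.96×(255−221) = 221 + 32.64 = 253.64 → 254
  G: 207 + 0.96×(255−207) = 207 + 46.08 = 253.08 → 253
  B: 13 + 0.96×(255−13) = 13 + 232.32 = 245.32 → 245
rgb(254, 253, 245) = #FEFDF5.

#FEFDF5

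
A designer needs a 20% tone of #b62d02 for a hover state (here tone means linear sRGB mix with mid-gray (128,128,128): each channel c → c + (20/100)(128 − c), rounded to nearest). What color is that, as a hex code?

#b62d02 is rgb(182, 45, 2).
A 20% tone moves each channel 20% toward 128:
  R: 182 + 0.2×(128−182) = 182 − 10.8 = 171.2 → 171
  G: 45 + 0.2×(128−45) = 45 + 16.6 = 61.6 → 62
  B: 2 + 0.2×(128−2) = 2 + 25.2 = 27.2 → 27
rgb(171, 62, 27) = #ab3e1b.

#ab3e1b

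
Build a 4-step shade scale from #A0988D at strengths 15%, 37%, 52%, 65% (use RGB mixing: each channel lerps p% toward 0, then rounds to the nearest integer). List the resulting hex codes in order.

#A0988D is rgb(160, 152, 141).
15%: (160 − 24 = 136→136, 152 − 22.8 = 129.2→129, 141 − 21.15 = 119.85→120) → #888178
37%: (160 − 59.2 = 100.8→101, 152 − 56.24 = 95.76→96, 141 − 52.17 = 88.83→89) → #656059
52%: (160 − 83.2 = 76.8→77, 152 − 79.04 = 72.96→73, 141 − 73.32 = 67.68→68) → #4D4944
65%: (160 − 104 = 56→56, 152 − 98.8 = 53.2→53, 141 − 91.65 = 49.35→49) → #383531

#888178, #656059, #4D4944, #383531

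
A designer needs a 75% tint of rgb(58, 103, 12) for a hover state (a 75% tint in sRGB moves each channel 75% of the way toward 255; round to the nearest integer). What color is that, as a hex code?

Per channel, c → c + 0.75(255 − c):
  R: 58 + 0.75×(255−58) = 58 + 147.75 = 205.75 → 206
  G: 103 + 0.75×(255−103) = 103 + 114 = 217 → 217
  B: 12 + 0.75×(255−12) = 12 + 182.25 = 194.25 → 194
rgb(206, 217, 194) = #ced9c2.

#ced9c2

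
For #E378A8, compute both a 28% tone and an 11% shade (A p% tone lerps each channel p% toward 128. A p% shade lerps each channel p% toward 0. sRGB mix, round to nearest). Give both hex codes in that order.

#E378A8 is rgb(227, 120, 168).
28% tone:
  R: 227 + 0.28×(128−227) = 227 − 27.72 = 199.28 → 199
  G: 120 + 0.28×(128−120) = 120 + 2.24 = 122.24 → 122
  B: 168 + 0.28×(128−168) = 168 − 11.2 = 156.8 → 157
  → #C77A9D
11% shade:
  R: 227 − 24.97 = 202.03 → 202
  G: 120 − 13.2 = 106.8 → 107
  B: 168 − 18.48 = 149.52 → 150
  → #CA6B96

#C77A9D, #CA6B96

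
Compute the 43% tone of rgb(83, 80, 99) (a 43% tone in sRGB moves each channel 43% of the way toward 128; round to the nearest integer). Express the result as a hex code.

A 43% tone moves each channel 43% toward 128:
  R: 83 + 0.43×(128−83) = 83 + 19.35 = 102.35 → 102
  G: 80 + 0.43×(128−80) = 80 + 20.64 = 100.64 → 101
  B: 99 + 0.43×(128−99) = 99 + 12.47 = 111.47 → 111
rgb(102, 101, 111) = #66656F.

#66656F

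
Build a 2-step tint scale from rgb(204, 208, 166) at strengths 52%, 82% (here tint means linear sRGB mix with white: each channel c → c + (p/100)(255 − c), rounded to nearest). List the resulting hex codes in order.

#E7E8D4, #F6F7EF

52%: (204 + 26.52 = 230.52→231, 208 + 24.44 = 232.44→232, 166 + 46.28 = 212.28→212) → #E7E8D4
82%: (204 + 41.82 = 245.82→246, 208 + 38.54 = 246.54→247, 166 + 72.98 = 238.98→239) → #F6F7EF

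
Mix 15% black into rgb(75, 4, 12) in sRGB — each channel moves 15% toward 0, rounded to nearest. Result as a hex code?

Lerp each channel 15% toward 0:
  R: 75 − 11.25 = 63.75 → 64
  G: 4 + 0.15×(0−4) = 4 − 0.6 = 3.4 → 3
  B: 12 − 1.8 = 10.2 → 10
rgb(64, 3, 10) = #40030A.

#40030A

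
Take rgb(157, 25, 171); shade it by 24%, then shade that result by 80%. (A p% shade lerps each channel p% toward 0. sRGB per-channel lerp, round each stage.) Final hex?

Per channel, c → c + 0.24(0 − c):
  R: 157 + 0.24×(0−157) = 157 − 37.68 = 119.32 → 119
  G: 25 + 0.24×(0−25) = 25 − 6 = 19 → 19
  B: 171 − 41.04 = 129.96 → 130
After the shade: rgb(119, 19, 130) = #771382.
Per channel, c → c + 0.8(0 − c):
  R: 119 − 95.2 = 23.8 → 24
  G: 19 − 15.2 = 3.8 → 4
  B: 130 − 104 = 26 → 26
rgb(24, 4, 26) = #18041a.

#18041a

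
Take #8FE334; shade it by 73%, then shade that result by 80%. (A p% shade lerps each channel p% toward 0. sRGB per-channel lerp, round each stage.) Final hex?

#080C03

#8FE334 is rgb(143, 227, 52).
Lerp each channel 73% toward 0:
  R: 143 + 0.73×(0−143) = 143 − 104.39 = 38.61 → 39
  G: 227 − 165.71 = 61.29 → 61
  B: 52 − 37.96 = 14.04 → 14
After the shade: rgb(39, 61, 14) = #273D0E.
Per channel, c → c + 0.8(0 − c):
  R: 39 − 31.2 = 7.8 → 8
  G: 61 + 0.8×(0−61) = 61 − 48.8 = 12.2 → 12
  B: 14 + 0.8×(0−14) = 14 − 11.2 = 2.8 → 3
rgb(8, 12, 3) = #080C03.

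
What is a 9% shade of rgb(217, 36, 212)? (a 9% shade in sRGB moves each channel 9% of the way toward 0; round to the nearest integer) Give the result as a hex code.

#C521C1

Lerp each channel 9% toward 0:
  R: 217 − 19.53 = 197.47 → 197
  G: 36 + 0.09×(0−36) = 36 − 3.24 = 32.76 → 33
  B: 212 + 0.09×(0−212) = 212 − 19.08 = 192.92 → 193
rgb(197, 33, 193) = #C521C1.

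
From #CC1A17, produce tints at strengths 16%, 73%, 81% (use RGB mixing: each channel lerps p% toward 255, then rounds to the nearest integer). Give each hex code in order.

#D43F3C, #F1C1C0, #F5D3D3

#CC1A17 is rgb(204, 26, 23).
16%: (204 + 8.16 = 212.16→212, 26 + 36.64 = 62.64→63, 23 + 37.12 = 60.12→60) → #D43F3C
73%: (204 + 37.23 = 241.23→241, 26 + 167.17 = 193.17→193, 23 + 169.36 = 192.36→192) → #F1C1C0
81%: (204 + 41.31 = 245.31→245, 26 + 185.49 = 211.49→211, 23 + 187.92 = 210.92→211) → #F5D3D3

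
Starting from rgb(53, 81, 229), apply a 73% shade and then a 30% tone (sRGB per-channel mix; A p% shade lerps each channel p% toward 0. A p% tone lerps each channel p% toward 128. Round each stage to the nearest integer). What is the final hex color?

#303652

Per channel, c → c + 0.73(0 − c):
  R: 53 + 0.73×(0−53) = 53 − 38.69 = 14.31 → 14
  G: 81 + 0.73×(0−81) = 81 − 59.13 = 21.87 → 22
  B: 229 + 0.73×(0−229) = 229 − 167.17 = 61.83 → 62
After the shade: rgb(14, 22, 62) = #0e163e.
Per channel, c → c + 0.3(128 − c):
  R: 14 + 0.3×(128−14) = 14 + 34.2 = 48.2 → 48
  G: 22 + 31.8 = 53.8 → 54
  B: 62 + 19.8 = 81.8 → 82
rgb(48, 54, 82) = #303652.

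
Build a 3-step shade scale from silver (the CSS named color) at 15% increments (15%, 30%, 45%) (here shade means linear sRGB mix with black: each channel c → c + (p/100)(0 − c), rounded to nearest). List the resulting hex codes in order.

#A3A3A3, #868686, #6A6A6A

CSS silver is rgb(192, 192, 192).
15%: (192 − 28.8 = 163.2→163, 192 − 28.8 = 163.2→163, 192 − 28.8 = 163.2→163) → #A3A3A3
30%: (192 − 57.6 = 134.4→134, 192 − 57.6 = 134.4→134, 192 − 57.6 = 134.4→134) → #868686
45%: (192 − 86.4 = 105.6→106, 192 − 86.4 = 105.6→106, 192 − 86.4 = 105.6→106) → #6A6A6A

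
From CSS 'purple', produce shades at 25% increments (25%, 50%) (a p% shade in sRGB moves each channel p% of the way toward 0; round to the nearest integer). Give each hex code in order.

CSS purple is rgb(128, 0, 128).
25%: (128 − 32 = 96→96, 0→0, 128 − 32 = 96→96) → #600060
50%: (128 − 64 = 64→64, 0→0, 128 − 64 = 64→64) → #400040

#600060, #400040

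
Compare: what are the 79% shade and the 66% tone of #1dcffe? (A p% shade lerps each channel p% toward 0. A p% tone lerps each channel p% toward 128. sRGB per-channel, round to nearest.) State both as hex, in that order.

#062b35, #5e9bab

#1dcffe is rgb(29, 207, 254).
79% shade:
  R: 29 − 22.91 = 6.09 → 6
  G: 207 + 0.79×(0−207) = 207 − 163.53 = 43.47 → 43
  B: 254 − 200.66 = 53.34 → 53
  → #062b35
66% tone:
  R: 29 + 65.34 = 94.34 → 94
  G: 207 + 0.66×(128−207) = 207 − 52.14 = 154.86 → 155
  B: 254 + 0.66×(128−254) = 254 − 83.16 = 170.84 → 171
  → #5e9bab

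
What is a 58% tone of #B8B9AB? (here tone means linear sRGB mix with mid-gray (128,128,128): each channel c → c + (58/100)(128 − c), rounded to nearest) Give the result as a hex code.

#989892

#B8B9AB is rgb(184, 185, 171).
Lerp each channel 58% toward 128:
  R: 184 + 0.58×(128−184) = 184 − 32.48 = 151.52 → 152
  G: 185 + 0.58×(128−185) = 185 − 33.06 = 151.94 → 152
  B: 171 − 24.94 = 146.06 → 146
rgb(152, 152, 146) = #989892.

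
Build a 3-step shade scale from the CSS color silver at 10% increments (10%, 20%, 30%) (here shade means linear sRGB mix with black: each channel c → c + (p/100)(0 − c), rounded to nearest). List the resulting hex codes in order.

#ADADAD, #9A9A9A, #868686

CSS silver is rgb(192, 192, 192).
10%: (192 − 19.2 = 172.8→173, 192 − 19.2 = 172.8→173, 192 − 19.2 = 172.8→173) → #ADADAD
20%: (192 − 38.4 = 153.6→154, 192 − 38.4 = 153.6→154, 192 − 38.4 = 153.6→154) → #9A9A9A
30%: (192 − 57.6 = 134.4→134, 192 − 57.6 = 134.4→134, 192 − 57.6 = 134.4→134) → #868686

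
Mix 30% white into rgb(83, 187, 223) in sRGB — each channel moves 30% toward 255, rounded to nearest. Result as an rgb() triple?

rgb(135, 207, 233)

Per channel, c → c + 0.3(255 − c):
  R: 83 + 0.3×(255−83) = 83 + 51.6 = 134.6 → 135
  G: 187 + 20.4 = 207.4 → 207
  B: 223 + 9.6 = 232.6 → 233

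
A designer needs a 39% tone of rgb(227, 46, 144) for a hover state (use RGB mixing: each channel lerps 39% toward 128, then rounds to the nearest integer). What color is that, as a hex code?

#bc4e8a

A 39% tone moves each channel 39% toward 128:
  R: 227 + 0.39×(128−227) = 227 − 38.61 = 188.39 → 188
  G: 46 + 0.39×(128−46) = 46 + 31.98 = 77.98 → 78
  B: 144 + 0.39×(128−144) = 144 − 6.24 = 137.76 → 138
rgb(188, 78, 138) = #bc4e8a.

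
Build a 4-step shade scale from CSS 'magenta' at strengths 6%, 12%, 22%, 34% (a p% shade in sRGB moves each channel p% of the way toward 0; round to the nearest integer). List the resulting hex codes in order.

CSS magenta is rgb(255, 0, 255).
6%: (255 − 15.3 = 239.7→240, 0→0, 255 − 15.3 = 239.7→240) → #F000F0
12%: (255 − 30.6 = 224.4→224, 0→0, 255 − 30.6 = 224.4→224) → #E000E0
22%: (255 − 56.1 = 198.9→199, 0→0, 255 − 56.1 = 198.9→199) → #C700C7
34%: (255 − 86.7 = 168.3→168, 0→0, 255 − 86.7 = 168.3→168) → #A800A8

#F000F0, #E000E0, #C700C7, #A800A8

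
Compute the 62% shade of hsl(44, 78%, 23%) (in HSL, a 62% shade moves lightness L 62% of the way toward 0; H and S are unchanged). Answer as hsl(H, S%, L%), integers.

L moves 62% from 23 toward 0: 23 − 14.26 = 8.74 → 9.
H and S are unchanged.

hsl(44, 78%, 9%)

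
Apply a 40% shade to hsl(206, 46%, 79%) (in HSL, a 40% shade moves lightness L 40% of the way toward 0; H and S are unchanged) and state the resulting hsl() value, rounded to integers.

L moves 40% from 79 toward 0: 79 − 31.6 = 47.4 → 47.
H and S are unchanged.

hsl(206, 46%, 47%)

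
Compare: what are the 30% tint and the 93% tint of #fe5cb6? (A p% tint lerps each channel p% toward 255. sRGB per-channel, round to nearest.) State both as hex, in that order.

#fe8dcc, #fff4fa

#fe5cb6 is rgb(254, 92, 182).
30% tint:
  R: 254 + 0.3 = 254.3 → 254
  G: 92 + 0.3×(255−92) = 92 + 48.9 = 140.9 → 141
  B: 182 + 21.9 = 203.9 → 204
  → #fe8dcc
93% tint:
  R: 254 + 0.93×(255−254) = 254 + 0.93 = 254.93 → 255
  G: 92 + 0.93×(255−92) = 92 + 151.59 = 243.59 → 244
  B: 182 + 67.89 = 249.89 → 250
  → #fff4fa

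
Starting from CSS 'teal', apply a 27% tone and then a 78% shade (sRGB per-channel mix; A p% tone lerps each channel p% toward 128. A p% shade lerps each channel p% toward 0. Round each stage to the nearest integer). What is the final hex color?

CSS teal is rgb(0, 128, 128).
Per channel, c → c + 0.27(128 − c):
  R: 0 + 34.56 = 34.56 → 35
  G: 128 + 0.27×(128−128) = 128 + 0 = 128 → 128
  B: 128 + 0.27×(128−128) = 128 + 0 = 128 → 128
After the tone: rgb(35, 128, 128) = #238080.
Per channel, c → c + 0.78(0 − c):
  R: 35 − 27.3 = 7.7 → 8
  G: 128 + 0.78×(0−128) = 128 − 99.84 = 28.16 → 28
  B: 128 − 99.84 = 28.16 → 28
rgb(8, 28, 28) = #081C1C.

#081C1C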